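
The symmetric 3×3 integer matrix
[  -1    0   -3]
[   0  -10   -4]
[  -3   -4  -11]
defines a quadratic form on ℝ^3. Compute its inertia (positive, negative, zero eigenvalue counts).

step 0: pivot -1 → sign −
step 1: pivot -10 → sign −
step 2: pivot -2/5 → sign −
signature = (0, 3, 0)

Answer: (0, 3, 0)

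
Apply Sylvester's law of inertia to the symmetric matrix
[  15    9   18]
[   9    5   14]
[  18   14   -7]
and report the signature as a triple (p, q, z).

step 0: pivot 15 → sign +
step 1: pivot -2/5 → sign −
step 2: pivot -3 → sign −
signature = (1, 2, 0)

Answer: (1, 2, 0)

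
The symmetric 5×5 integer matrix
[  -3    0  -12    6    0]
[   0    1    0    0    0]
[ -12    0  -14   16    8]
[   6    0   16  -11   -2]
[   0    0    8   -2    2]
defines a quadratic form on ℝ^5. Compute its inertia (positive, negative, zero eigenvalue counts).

step 0: pivot -3 → sign −
step 1: pivot 1 → sign +
step 2: pivot 34 → sign +
step 3: pivot -15/17 → sign −
step 4: pivot 2/15 → sign +
signature = (3, 2, 0)

Answer: (3, 2, 0)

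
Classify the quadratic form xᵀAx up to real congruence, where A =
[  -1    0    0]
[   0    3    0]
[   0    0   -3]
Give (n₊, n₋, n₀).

step 0: pivot -1 → sign −
step 1: pivot 3 → sign +
step 2: pivot -3 → sign −
signature = (1, 2, 0)

Answer: (1, 2, 0)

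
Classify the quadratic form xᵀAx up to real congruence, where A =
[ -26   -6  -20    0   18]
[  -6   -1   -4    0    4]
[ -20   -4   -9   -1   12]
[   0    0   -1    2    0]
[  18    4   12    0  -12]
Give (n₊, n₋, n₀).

Answer: (3, 2, 0)

Derivation:
step 0: pivot -26 → sign −
step 1: pivot 5/13 → sign +
step 2: pivot 27/5 → sign +
step 3: pivot 49/27 → sign +
step 4: pivot -6/49 → sign −
signature = (3, 2, 0)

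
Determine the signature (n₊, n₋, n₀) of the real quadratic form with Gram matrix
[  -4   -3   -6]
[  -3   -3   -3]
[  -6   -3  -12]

Answer: (0, 2, 1)

Derivation:
step 0: pivot -4 → sign −
step 1: pivot -3/4 → sign −
step 2: row/col 2 already zero → sign 0
signature = (0, 2, 1)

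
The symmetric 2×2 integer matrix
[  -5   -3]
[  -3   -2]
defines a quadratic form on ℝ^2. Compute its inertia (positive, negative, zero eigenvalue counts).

step 0: pivot -5 → sign −
step 1: pivot -1/5 → sign −
signature = (0, 2, 0)

Answer: (0, 2, 0)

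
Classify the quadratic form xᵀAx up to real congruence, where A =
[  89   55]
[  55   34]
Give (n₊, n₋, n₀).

step 0: pivot 89 → sign +
step 1: pivot 1/89 → sign +
signature = (2, 0, 0)

Answer: (2, 0, 0)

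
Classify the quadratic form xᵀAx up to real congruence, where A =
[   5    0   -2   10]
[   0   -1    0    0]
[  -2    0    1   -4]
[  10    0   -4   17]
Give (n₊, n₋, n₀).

Answer: (2, 2, 0)

Derivation:
step 0: pivot 5 → sign +
step 1: pivot -1 → sign −
step 2: pivot 1/5 → sign +
step 3: pivot -3 → sign −
signature = (2, 2, 0)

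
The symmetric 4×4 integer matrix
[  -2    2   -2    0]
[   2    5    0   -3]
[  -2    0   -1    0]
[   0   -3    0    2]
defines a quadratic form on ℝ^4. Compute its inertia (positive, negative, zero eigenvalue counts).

Answer: (2, 2, 0)

Derivation:
step 0: pivot -2 → sign −
step 1: pivot 7 → sign +
step 2: pivot 3/7 → sign +
step 3: pivot -1 → sign −
signature = (2, 2, 0)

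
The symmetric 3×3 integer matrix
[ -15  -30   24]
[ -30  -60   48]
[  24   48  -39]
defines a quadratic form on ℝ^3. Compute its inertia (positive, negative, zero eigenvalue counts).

Answer: (0, 2, 1)

Derivation:
step 0: pivot -15 → sign −
step 1: pivot -3/5 → sign −
step 2: row/col 2 already zero → sign 0
signature = (0, 2, 1)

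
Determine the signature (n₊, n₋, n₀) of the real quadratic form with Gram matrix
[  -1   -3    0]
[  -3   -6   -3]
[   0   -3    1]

step 0: pivot -1 → sign −
step 1: pivot 3 → sign +
step 2: pivot -2 → sign −
signature = (1, 2, 0)

Answer: (1, 2, 0)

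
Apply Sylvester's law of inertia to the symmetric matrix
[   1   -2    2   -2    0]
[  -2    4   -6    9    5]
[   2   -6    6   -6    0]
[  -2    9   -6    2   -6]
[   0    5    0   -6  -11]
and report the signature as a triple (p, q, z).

Answer: (3, 2, 0)

Derivation:
step 0: pivot 1 → sign +
step 1: pivot 2 → sign +
step 2: pivot -2 → sign −
step 3: pivot 1/2 → sign +
step 4: pivot -3 → sign −
signature = (3, 2, 0)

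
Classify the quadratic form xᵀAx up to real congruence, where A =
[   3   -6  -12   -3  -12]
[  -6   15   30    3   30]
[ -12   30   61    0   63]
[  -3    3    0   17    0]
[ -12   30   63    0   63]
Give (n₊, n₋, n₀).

Answer: (3, 2, 0)

Derivation:
step 0: pivot 3 → sign +
step 1: pivot 3 → sign +
step 2: pivot 1 → sign +
step 3: pivot -25 → sign −
step 4: pivot -6/25 → sign −
signature = (3, 2, 0)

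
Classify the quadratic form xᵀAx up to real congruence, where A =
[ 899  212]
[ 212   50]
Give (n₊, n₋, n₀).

Answer: (2, 0, 0)

Derivation:
step 0: pivot 899 → sign +
step 1: pivot 6/899 → sign +
signature = (2, 0, 0)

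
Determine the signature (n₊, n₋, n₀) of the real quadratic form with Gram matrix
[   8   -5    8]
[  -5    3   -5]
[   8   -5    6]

Answer: (1, 2, 0)

Derivation:
step 0: pivot 8 → sign +
step 1: pivot -1/8 → sign −
step 2: pivot -2 → sign −
signature = (1, 2, 0)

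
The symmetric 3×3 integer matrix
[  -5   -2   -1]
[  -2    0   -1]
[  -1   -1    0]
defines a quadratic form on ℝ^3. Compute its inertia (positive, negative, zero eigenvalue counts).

Answer: (1, 2, 0)

Derivation:
step 0: pivot -5 → sign −
step 1: pivot 4/5 → sign +
step 2: pivot -1/4 → sign −
signature = (1, 2, 0)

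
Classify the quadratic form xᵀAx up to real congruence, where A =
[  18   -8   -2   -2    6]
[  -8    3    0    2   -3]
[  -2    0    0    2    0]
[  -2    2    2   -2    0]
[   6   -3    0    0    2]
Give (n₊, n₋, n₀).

step 0: pivot 18 → sign +
step 1: pivot -5/9 → sign −
step 2: pivot 6/5 → sign +
step 3: pivot -1 → sign −
step 4: row/col 4 already zero → sign 0
signature = (2, 2, 1)

Answer: (2, 2, 1)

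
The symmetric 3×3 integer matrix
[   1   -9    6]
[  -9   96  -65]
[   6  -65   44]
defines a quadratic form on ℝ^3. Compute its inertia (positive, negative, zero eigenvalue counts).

step 0: pivot 1 → sign +
step 1: pivot 15 → sign +
step 2: pivot -1/15 → sign −
signature = (2, 1, 0)

Answer: (2, 1, 0)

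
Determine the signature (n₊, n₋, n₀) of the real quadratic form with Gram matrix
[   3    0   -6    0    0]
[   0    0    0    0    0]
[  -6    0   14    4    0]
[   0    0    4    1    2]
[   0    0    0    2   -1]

Answer: (2, 2, 1)

Derivation:
step 0: pivot 3 → sign +
step 1: pivot 2 → sign +
step 2: pivot -7 → sign −
step 3: pivot -3/7 → sign −
step 4: row/col 4 already zero → sign 0
signature = (2, 2, 1)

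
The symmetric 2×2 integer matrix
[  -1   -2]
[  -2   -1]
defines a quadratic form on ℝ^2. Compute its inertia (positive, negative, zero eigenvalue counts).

step 0: pivot -1 → sign −
step 1: pivot 3 → sign +
signature = (1, 1, 0)

Answer: (1, 1, 0)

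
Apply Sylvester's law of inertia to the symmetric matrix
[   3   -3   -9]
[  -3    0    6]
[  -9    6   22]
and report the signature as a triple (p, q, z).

Answer: (1, 2, 0)

Derivation:
step 0: pivot 3 → sign +
step 1: pivot -3 → sign −
step 2: pivot -2 → sign −
signature = (1, 2, 0)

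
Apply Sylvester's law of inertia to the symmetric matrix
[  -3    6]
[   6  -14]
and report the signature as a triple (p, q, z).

Answer: (0, 2, 0)

Derivation:
step 0: pivot -3 → sign −
step 1: pivot -2 → sign −
signature = (0, 2, 0)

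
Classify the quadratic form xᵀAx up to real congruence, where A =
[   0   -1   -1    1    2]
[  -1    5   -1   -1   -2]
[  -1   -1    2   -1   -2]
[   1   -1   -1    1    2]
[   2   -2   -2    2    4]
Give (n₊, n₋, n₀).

step 0: pivot 5 → sign +
step 1: pivot -1/5 → sign −
step 2: pivot 9 → sign +
step 3: row/col 3 already zero → sign 0
step 4: row/col 4 already zero → sign 0
signature = (2, 1, 2)

Answer: (2, 1, 2)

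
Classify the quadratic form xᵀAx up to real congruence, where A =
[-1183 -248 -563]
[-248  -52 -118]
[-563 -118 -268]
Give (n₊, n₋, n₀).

step 0: pivot -1183 → sign −
step 1: pivot -12/1183 → sign −
step 2: row/col 2 already zero → sign 0
signature = (0, 2, 1)

Answer: (0, 2, 1)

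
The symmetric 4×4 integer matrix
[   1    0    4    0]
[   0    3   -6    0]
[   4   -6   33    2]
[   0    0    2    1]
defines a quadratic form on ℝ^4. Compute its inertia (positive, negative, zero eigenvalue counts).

Answer: (4, 0, 0)

Derivation:
step 0: pivot 1 → sign +
step 1: pivot 3 → sign +
step 2: pivot 5 → sign +
step 3: pivot 1/5 → sign +
signature = (4, 0, 0)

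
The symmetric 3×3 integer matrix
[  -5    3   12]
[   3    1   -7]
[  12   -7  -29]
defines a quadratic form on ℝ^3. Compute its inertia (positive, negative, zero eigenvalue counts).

Answer: (1, 2, 0)

Derivation:
step 0: pivot -5 → sign −
step 1: pivot 14/5 → sign +
step 2: pivot -3/14 → sign −
signature = (1, 2, 0)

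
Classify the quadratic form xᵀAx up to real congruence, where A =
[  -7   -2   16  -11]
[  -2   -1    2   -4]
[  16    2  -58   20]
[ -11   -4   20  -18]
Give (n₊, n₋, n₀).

step 0: pivot -7 → sign −
step 1: pivot -3/7 → sign −
step 2: pivot -6 → sign −
step 3: pivot 1 → sign +
signature = (1, 3, 0)

Answer: (1, 3, 0)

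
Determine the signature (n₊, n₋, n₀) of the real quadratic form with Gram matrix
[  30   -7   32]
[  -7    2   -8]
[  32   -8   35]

step 0: pivot 30 → sign +
step 1: pivot 11/30 → sign +
step 2: pivot 1/11 → sign +
signature = (3, 0, 0)

Answer: (3, 0, 0)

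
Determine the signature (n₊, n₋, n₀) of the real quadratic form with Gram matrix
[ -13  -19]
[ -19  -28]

step 0: pivot -13 → sign −
step 1: pivot -3/13 → sign −
signature = (0, 2, 0)

Answer: (0, 2, 0)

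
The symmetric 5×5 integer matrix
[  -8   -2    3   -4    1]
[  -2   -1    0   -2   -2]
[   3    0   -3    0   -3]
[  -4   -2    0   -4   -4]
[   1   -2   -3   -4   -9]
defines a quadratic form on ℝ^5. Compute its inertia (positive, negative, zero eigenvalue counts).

Answer: (1, 3, 1)

Derivation:
step 0: pivot -8 → sign −
step 1: pivot -1/2 → sign −
step 2: pivot -3/4 → sign −
step 3: pivot 2 → sign +
step 4: row/col 4 already zero → sign 0
signature = (1, 3, 1)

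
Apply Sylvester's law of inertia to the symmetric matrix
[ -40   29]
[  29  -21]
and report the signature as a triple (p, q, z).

step 0: pivot -40 → sign −
step 1: pivot 1/40 → sign +
signature = (1, 1, 0)

Answer: (1, 1, 0)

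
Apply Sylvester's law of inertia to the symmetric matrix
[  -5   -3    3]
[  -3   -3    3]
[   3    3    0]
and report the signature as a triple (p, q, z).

Answer: (1, 2, 0)

Derivation:
step 0: pivot -5 → sign −
step 1: pivot -6/5 → sign −
step 2: pivot 3 → sign +
signature = (1, 2, 0)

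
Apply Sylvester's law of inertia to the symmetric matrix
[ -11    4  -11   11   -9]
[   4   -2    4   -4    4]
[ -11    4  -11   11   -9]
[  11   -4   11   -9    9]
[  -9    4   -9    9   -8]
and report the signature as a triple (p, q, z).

step 0: pivot -11 → sign −
step 1: pivot -6/11 → sign −
step 2: pivot 2 → sign +
step 3: pivot 1/3 → sign +
step 4: row/col 4 already zero → sign 0
signature = (2, 2, 1)

Answer: (2, 2, 1)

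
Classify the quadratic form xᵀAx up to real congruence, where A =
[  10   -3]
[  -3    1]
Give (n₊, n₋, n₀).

step 0: pivot 10 → sign +
step 1: pivot 1/10 → sign +
signature = (2, 0, 0)

Answer: (2, 0, 0)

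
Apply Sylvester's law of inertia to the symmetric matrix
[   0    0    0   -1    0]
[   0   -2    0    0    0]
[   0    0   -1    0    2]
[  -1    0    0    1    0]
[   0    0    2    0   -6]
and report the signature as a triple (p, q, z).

Answer: (1, 4, 0)

Derivation:
step 0: pivot -2 → sign −
step 1: pivot -1 → sign −
step 2: pivot 1 → sign +
step 3: pivot -1 → sign −
step 4: pivot -2 → sign −
signature = (1, 4, 0)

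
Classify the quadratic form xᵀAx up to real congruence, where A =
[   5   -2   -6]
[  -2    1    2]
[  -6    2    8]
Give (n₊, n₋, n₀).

step 0: pivot 5 → sign +
step 1: pivot 1/5 → sign +
step 2: row/col 2 already zero → sign 0
signature = (2, 0, 1)

Answer: (2, 0, 1)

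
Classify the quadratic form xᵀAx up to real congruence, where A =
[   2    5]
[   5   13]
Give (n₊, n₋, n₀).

Answer: (2, 0, 0)

Derivation:
step 0: pivot 2 → sign +
step 1: pivot 1/2 → sign +
signature = (2, 0, 0)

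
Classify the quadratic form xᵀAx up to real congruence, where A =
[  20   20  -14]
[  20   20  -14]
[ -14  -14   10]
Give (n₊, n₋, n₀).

step 0: pivot 20 → sign +
step 1: pivot 1/5 → sign +
step 2: row/col 2 already zero → sign 0
signature = (2, 0, 1)

Answer: (2, 0, 1)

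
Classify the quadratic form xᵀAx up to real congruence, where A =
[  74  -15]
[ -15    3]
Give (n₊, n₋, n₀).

step 0: pivot 74 → sign +
step 1: pivot -3/74 → sign −
signature = (1, 1, 0)

Answer: (1, 1, 0)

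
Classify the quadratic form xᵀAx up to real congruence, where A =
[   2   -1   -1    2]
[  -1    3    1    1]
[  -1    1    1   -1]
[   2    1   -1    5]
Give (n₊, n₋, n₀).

step 0: pivot 2 → sign +
step 1: pivot 5/2 → sign +
step 2: pivot 2/5 → sign +
step 3: pivot 1 → sign +
signature = (4, 0, 0)

Answer: (4, 0, 0)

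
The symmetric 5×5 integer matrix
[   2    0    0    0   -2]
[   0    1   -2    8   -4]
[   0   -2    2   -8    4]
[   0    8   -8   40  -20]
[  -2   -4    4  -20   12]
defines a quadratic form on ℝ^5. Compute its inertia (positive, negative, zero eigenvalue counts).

step 0: pivot 2 → sign +
step 1: pivot 1 → sign +
step 2: pivot -2 → sign −
step 3: pivot 8 → sign +
step 4: row/col 4 already zero → sign 0
signature = (3, 1, 1)

Answer: (3, 1, 1)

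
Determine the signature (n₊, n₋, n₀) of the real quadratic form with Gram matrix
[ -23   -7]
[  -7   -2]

Answer: (1, 1, 0)

Derivation:
step 0: pivot -23 → sign −
step 1: pivot 3/23 → sign +
signature = (1, 1, 0)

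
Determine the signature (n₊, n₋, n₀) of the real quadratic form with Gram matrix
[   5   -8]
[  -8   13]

Answer: (2, 0, 0)

Derivation:
step 0: pivot 5 → sign +
step 1: pivot 1/5 → sign +
signature = (2, 0, 0)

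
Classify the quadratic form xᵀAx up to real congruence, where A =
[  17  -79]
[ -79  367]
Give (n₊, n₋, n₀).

step 0: pivot 17 → sign +
step 1: pivot -2/17 → sign −
signature = (1, 1, 0)

Answer: (1, 1, 0)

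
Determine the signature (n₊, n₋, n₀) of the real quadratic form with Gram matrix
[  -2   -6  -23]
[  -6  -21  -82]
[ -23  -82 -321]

Answer: (0, 3, 0)

Derivation:
step 0: pivot -2 → sign −
step 1: pivot -3 → sign −
step 2: pivot -1/6 → sign −
signature = (0, 3, 0)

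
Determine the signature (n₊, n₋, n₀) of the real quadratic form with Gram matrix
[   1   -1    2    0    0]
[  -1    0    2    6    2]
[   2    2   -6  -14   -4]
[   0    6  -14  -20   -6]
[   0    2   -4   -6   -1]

Answer: (3, 2, 0)

Derivation:
step 0: pivot 1 → sign +
step 1: pivot -1 → sign −
step 2: pivot 6 → sign +
step 3: pivot -2/3 → sign −
step 4: pivot 1 → sign +
signature = (3, 2, 0)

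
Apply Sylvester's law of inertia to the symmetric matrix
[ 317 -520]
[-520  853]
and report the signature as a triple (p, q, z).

step 0: pivot 317 → sign +
step 1: pivot 1/317 → sign +
signature = (2, 0, 0)

Answer: (2, 0, 0)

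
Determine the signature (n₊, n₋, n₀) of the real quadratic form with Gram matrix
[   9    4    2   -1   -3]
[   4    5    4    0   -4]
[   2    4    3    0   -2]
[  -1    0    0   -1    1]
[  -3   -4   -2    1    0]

Answer: (3, 2, 0)

Derivation:
step 0: pivot 9 → sign +
step 1: pivot 29/9 → sign +
step 2: pivot -13/29 → sign −
step 3: pivot -14/13 → sign −
step 4: pivot 3/7 → sign +
signature = (3, 2, 0)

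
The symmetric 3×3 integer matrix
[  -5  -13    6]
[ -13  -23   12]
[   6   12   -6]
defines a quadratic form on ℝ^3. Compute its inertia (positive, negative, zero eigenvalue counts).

step 0: pivot -5 → sign −
step 1: pivot 54/5 → sign +
step 2: row/col 2 already zero → sign 0
signature = (1, 1, 1)

Answer: (1, 1, 1)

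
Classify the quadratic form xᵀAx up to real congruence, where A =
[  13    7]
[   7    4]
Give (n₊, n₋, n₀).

step 0: pivot 13 → sign +
step 1: pivot 3/13 → sign +
signature = (2, 0, 0)

Answer: (2, 0, 0)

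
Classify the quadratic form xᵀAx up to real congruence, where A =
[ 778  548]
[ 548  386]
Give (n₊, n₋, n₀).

step 0: pivot 778 → sign +
step 1: pivot 2/389 → sign +
signature = (2, 0, 0)

Answer: (2, 0, 0)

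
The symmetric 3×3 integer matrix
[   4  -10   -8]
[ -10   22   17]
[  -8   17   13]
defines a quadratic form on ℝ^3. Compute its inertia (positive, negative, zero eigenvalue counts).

step 0: pivot 4 → sign +
step 1: pivot -3 → sign −
step 2: row/col 2 already zero → sign 0
signature = (1, 1, 1)

Answer: (1, 1, 1)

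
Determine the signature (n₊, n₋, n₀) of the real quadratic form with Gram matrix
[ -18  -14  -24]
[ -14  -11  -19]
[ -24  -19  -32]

Answer: (1, 2, 0)

Derivation:
step 0: pivot -18 → sign −
step 1: pivot -1/9 → sign −
step 2: pivot 1 → sign +
signature = (1, 2, 0)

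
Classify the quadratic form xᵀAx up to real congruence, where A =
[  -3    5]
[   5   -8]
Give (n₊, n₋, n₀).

step 0: pivot -3 → sign −
step 1: pivot 1/3 → sign +
signature = (1, 1, 0)

Answer: (1, 1, 0)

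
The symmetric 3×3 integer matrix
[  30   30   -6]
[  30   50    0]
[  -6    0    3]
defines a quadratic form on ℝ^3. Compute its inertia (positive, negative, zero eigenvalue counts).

Answer: (2, 0, 1)

Derivation:
step 0: pivot 30 → sign +
step 1: pivot 20 → sign +
step 2: row/col 2 already zero → sign 0
signature = (2, 0, 1)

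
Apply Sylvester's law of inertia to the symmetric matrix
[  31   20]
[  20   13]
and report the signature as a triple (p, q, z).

Answer: (2, 0, 0)

Derivation:
step 0: pivot 31 → sign +
step 1: pivot 3/31 → sign +
signature = (2, 0, 0)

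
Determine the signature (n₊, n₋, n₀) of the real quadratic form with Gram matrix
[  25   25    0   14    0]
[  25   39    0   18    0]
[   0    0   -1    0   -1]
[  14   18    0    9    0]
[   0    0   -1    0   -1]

Answer: (3, 1, 1)

Derivation:
step 0: pivot 25 → sign +
step 1: pivot 14 → sign +
step 2: pivot -1 → sign −
step 3: pivot 3/175 → sign +
step 4: row/col 4 already zero → sign 0
signature = (3, 1, 1)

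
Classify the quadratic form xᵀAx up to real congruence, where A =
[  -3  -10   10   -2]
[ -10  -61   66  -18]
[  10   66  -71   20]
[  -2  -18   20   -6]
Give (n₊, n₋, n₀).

step 0: pivot -3 → sign −
step 1: pivot -83/3 → sign −
step 2: pivot 75/83 → sign +
step 3: pivot -2/75 → sign −
signature = (1, 3, 0)

Answer: (1, 3, 0)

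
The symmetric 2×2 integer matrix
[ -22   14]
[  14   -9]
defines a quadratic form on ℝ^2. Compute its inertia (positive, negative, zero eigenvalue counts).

Answer: (0, 2, 0)

Derivation:
step 0: pivot -22 → sign −
step 1: pivot -1/11 → sign −
signature = (0, 2, 0)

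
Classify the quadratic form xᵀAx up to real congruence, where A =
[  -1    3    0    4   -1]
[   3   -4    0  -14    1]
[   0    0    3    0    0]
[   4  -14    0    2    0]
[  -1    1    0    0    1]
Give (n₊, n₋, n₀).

Answer: (3, 2, 0)

Derivation:
step 0: pivot -1 → sign −
step 1: pivot 5 → sign +
step 2: pivot 3 → sign +
step 3: pivot 86/5 → sign +
step 4: pivot -6/43 → sign −
signature = (3, 2, 0)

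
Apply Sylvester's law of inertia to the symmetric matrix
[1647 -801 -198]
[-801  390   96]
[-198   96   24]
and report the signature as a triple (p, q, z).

step 0: pivot 1647 → sign +
step 1: pivot 27/61 → sign +
step 2: row/col 2 already zero → sign 0
signature = (2, 0, 1)

Answer: (2, 0, 1)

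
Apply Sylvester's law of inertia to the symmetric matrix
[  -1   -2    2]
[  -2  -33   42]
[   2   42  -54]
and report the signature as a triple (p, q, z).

Answer: (0, 3, 0)

Derivation:
step 0: pivot -1 → sign −
step 1: pivot -29 → sign −
step 2: pivot -6/29 → sign −
signature = (0, 3, 0)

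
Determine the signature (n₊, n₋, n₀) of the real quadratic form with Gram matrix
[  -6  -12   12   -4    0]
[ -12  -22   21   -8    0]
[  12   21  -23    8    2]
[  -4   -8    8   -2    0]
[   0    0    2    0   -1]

step 0: pivot -6 → sign −
step 1: pivot 2 → sign +
step 2: pivot -7/2 → sign −
step 3: pivot 2/3 → sign +
step 4: pivot 1/7 → sign +
signature = (3, 2, 0)

Answer: (3, 2, 0)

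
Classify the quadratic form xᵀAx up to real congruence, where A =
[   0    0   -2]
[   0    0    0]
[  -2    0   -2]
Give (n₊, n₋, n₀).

step 0: pivot -2 → sign −
step 1: pivot 2 → sign +
step 2: row/col 2 already zero → sign 0
signature = (1, 1, 1)

Answer: (1, 1, 1)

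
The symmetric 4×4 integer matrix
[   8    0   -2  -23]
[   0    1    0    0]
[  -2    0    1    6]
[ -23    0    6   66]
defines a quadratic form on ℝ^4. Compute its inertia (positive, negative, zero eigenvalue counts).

step 0: pivot 8 → sign +
step 1: pivot 1 → sign +
step 2: pivot 1/2 → sign +
step 3: pivot -1/4 → sign −
signature = (3, 1, 0)

Answer: (3, 1, 0)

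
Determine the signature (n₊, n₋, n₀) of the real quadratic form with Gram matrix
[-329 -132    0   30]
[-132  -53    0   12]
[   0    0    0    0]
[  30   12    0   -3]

step 0: pivot -329 → sign −
step 1: pivot -13/329 → sign −
step 2: pivot -3/13 → sign −
step 3: row/col 3 already zero → sign 0
signature = (0, 3, 1)

Answer: (0, 3, 1)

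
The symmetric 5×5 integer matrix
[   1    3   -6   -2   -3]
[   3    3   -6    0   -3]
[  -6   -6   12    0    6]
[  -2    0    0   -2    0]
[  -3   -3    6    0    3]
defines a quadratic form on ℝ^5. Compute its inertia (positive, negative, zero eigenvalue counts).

Answer: (1, 1, 3)

Derivation:
step 0: pivot 1 → sign +
step 1: pivot -6 → sign −
step 2: row/col 2 already zero → sign 0
step 3: row/col 3 already zero → sign 0
step 4: row/col 4 already zero → sign 0
signature = (1, 1, 3)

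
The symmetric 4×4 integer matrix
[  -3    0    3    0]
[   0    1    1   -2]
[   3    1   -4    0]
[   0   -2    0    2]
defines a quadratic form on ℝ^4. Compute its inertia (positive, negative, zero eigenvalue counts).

step 0: pivot -3 → sign −
step 1: pivot 1 → sign +
step 2: pivot -2 → sign −
step 3: row/col 3 already zero → sign 0
signature = (1, 2, 1)

Answer: (1, 2, 1)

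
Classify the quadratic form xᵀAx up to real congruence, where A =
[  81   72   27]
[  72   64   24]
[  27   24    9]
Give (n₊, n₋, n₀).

step 0: pivot 81 → sign +
step 1: row/col 1 already zero → sign 0
step 2: row/col 2 already zero → sign 0
signature = (1, 0, 2)

Answer: (1, 0, 2)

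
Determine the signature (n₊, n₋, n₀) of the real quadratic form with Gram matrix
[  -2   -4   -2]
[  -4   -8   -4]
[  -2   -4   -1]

Answer: (1, 1, 1)

Derivation:
step 0: pivot -2 → sign −
step 1: pivot 1 → sign +
step 2: row/col 2 already zero → sign 0
signature = (1, 1, 1)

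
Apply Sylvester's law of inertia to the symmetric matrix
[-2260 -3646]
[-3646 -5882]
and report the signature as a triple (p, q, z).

step 0: pivot -2260 → sign −
step 1: pivot -1/565 → sign −
signature = (0, 2, 0)

Answer: (0, 2, 0)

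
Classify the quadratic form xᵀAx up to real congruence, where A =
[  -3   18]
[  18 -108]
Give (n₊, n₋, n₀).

step 0: pivot -3 → sign −
step 1: row/col 1 already zero → sign 0
signature = (0, 1, 1)

Answer: (0, 1, 1)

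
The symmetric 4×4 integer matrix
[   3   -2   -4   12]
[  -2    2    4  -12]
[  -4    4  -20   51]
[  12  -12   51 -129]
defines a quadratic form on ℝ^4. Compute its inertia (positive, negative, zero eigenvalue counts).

step 0: pivot 3 → sign +
step 1: pivot 2/3 → sign +
step 2: pivot -28 → sign −
step 3: pivot -3/28 → sign −
signature = (2, 2, 0)

Answer: (2, 2, 0)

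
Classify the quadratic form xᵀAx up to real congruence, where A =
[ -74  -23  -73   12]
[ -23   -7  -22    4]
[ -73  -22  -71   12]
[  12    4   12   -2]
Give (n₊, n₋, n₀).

Answer: (1, 2, 1)

Derivation:
step 0: pivot -74 → sign −
step 1: pivot 11/74 → sign +
step 2: pivot -24/11 → sign −
step 3: row/col 3 already zero → sign 0
signature = (1, 2, 1)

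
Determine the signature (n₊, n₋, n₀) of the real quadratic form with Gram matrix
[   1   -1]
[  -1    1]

Answer: (1, 0, 1)

Derivation:
step 0: pivot 1 → sign +
step 1: row/col 1 already zero → sign 0
signature = (1, 0, 1)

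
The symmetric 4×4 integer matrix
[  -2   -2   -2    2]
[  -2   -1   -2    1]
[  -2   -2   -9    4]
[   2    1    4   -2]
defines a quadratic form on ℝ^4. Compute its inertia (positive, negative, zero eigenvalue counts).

step 0: pivot -2 → sign −
step 1: pivot 1 → sign +
step 2: pivot -7 → sign −
step 3: pivot -3/7 → sign −
signature = (1, 3, 0)

Answer: (1, 3, 0)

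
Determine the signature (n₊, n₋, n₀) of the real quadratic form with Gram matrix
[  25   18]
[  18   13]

step 0: pivot 25 → sign +
step 1: pivot 1/25 → sign +
signature = (2, 0, 0)

Answer: (2, 0, 0)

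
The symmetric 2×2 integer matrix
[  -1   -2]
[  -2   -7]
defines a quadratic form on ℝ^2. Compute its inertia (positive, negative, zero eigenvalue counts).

step 0: pivot -1 → sign −
step 1: pivot -3 → sign −
signature = (0, 2, 0)

Answer: (0, 2, 0)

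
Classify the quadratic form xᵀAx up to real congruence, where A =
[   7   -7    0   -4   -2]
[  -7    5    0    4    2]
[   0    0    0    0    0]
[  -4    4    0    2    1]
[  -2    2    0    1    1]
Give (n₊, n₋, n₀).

Answer: (2, 2, 1)

Derivation:
step 0: pivot 7 → sign +
step 1: pivot -2 → sign −
step 2: pivot -2/7 → sign −
step 3: pivot 1/2 → sign +
step 4: row/col 4 already zero → sign 0
signature = (2, 2, 1)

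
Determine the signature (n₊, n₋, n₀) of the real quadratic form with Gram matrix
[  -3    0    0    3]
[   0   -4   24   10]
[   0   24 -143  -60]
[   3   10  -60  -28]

step 0: pivot -3 → sign −
step 1: pivot -4 → sign −
step 2: pivot 1 → sign +
step 3: row/col 3 already zero → sign 0
signature = (1, 2, 1)

Answer: (1, 2, 1)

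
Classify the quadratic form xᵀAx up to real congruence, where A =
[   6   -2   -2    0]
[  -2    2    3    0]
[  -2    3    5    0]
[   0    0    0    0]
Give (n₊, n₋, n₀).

Answer: (3, 0, 1)

Derivation:
step 0: pivot 6 → sign +
step 1: pivot 4/3 → sign +
step 2: pivot 1/4 → sign +
step 3: row/col 3 already zero → sign 0
signature = (3, 0, 1)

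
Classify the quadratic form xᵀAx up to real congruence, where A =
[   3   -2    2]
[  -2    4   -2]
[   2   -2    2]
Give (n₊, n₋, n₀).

Answer: (3, 0, 0)

Derivation:
step 0: pivot 3 → sign +
step 1: pivot 8/3 → sign +
step 2: pivot 1/2 → sign +
signature = (3, 0, 0)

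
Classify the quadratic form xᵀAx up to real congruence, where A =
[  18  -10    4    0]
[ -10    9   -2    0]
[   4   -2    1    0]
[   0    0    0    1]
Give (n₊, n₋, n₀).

step 0: pivot 18 → sign +
step 1: pivot 31/9 → sign +
step 2: pivot 3/31 → sign +
step 3: pivot 1 → sign +
signature = (4, 0, 0)

Answer: (4, 0, 0)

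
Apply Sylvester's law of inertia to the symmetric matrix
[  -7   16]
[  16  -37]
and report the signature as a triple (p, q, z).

step 0: pivot -7 → sign −
step 1: pivot -3/7 → sign −
signature = (0, 2, 0)

Answer: (0, 2, 0)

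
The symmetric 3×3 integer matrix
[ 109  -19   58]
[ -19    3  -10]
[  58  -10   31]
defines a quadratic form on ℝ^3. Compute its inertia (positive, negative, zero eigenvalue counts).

Answer: (2, 1, 0)

Derivation:
step 0: pivot 109 → sign +
step 1: pivot -34/109 → sign −
step 2: pivot 3/17 → sign +
signature = (2, 1, 0)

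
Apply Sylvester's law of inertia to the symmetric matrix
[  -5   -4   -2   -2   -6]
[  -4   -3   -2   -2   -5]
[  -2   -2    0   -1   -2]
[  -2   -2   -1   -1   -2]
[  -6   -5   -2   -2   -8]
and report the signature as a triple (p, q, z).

step 0: pivot -5 → sign −
step 1: pivot 1/5 → sign +
step 2: pivot -1 → sign −
step 3: pivot 1 → sign +
step 4: pivot -1 → sign −
signature = (2, 3, 0)

Answer: (2, 3, 0)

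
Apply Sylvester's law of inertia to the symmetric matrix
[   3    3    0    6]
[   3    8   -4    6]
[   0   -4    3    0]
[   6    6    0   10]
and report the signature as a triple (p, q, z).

Answer: (2, 2, 0)

Derivation:
step 0: pivot 3 → sign +
step 1: pivot 5 → sign +
step 2: pivot -1/5 → sign −
step 3: pivot -2 → sign −
signature = (2, 2, 0)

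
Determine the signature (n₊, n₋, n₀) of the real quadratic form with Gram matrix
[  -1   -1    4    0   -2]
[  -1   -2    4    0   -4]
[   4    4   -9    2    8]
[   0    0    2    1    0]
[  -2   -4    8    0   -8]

step 0: pivot -1 → sign −
step 1: pivot -1 → sign −
step 2: pivot 7 → sign +
step 3: pivot 3/7 → sign +
step 4: row/col 4 already zero → sign 0
signature = (2, 2, 1)

Answer: (2, 2, 1)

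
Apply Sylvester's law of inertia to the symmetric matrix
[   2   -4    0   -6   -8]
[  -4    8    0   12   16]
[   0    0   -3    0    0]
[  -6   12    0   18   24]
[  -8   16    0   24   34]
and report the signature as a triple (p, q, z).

Answer: (2, 1, 2)

Derivation:
step 0: pivot 2 → sign +
step 1: pivot -3 → sign −
step 2: pivot 2 → sign +
step 3: row/col 3 already zero → sign 0
step 4: row/col 4 already zero → sign 0
signature = (2, 1, 2)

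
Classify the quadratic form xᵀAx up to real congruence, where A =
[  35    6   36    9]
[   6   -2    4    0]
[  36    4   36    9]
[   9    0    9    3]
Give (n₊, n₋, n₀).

step 0: pivot 35 → sign +
step 1: pivot -106/35 → sign −
step 2: pivot 28/53 → sign +
step 3: pivot 3/28 → sign +
signature = (3, 1, 0)

Answer: (3, 1, 0)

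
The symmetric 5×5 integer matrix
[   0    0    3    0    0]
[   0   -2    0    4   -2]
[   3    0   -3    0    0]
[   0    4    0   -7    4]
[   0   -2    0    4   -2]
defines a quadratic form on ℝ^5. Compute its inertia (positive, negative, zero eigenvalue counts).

Answer: (2, 2, 1)

Derivation:
step 0: pivot -2 → sign −
step 1: pivot -3 → sign −
step 2: pivot 3 → sign +
step 3: pivot 1 → sign +
step 4: row/col 4 already zero → sign 0
signature = (2, 2, 1)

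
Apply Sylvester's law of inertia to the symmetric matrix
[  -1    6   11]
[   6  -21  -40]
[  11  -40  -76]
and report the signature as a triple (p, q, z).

step 0: pivot -1 → sign −
step 1: pivot 15 → sign +
step 2: pivot -1/15 → sign −
signature = (1, 2, 0)

Answer: (1, 2, 0)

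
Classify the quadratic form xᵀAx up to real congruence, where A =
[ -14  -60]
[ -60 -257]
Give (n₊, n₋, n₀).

step 0: pivot -14 → sign −
step 1: pivot 1/7 → sign +
signature = (1, 1, 0)

Answer: (1, 1, 0)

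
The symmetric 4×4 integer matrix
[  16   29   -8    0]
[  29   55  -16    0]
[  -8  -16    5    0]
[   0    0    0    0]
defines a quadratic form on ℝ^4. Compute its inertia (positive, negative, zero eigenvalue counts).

step 0: pivot 16 → sign +
step 1: pivot 39/16 → sign +
step 2: pivot 1/13 → sign +
step 3: row/col 3 already zero → sign 0
signature = (3, 0, 1)

Answer: (3, 0, 1)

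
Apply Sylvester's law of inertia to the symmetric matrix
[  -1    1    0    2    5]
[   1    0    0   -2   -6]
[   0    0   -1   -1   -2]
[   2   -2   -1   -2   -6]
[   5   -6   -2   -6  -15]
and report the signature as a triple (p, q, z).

Answer: (3, 2, 0)

Derivation:
step 0: pivot -1 → sign −
step 1: pivot 1 → sign +
step 2: pivot -1 → sign −
step 3: pivot 3 → sign +
step 4: pivot 1 → sign +
signature = (3, 2, 0)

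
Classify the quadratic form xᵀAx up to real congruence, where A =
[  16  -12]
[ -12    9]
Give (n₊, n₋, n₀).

Answer: (1, 0, 1)

Derivation:
step 0: pivot 16 → sign +
step 1: row/col 1 already zero → sign 0
signature = (1, 0, 1)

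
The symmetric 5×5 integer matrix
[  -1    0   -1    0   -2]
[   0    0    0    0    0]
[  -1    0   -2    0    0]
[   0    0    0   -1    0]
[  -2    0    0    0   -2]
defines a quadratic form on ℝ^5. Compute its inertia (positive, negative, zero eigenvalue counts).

step 0: pivot -1 → sign −
step 1: pivot -1 → sign −
step 2: pivot -1 → sign −
step 3: pivot 6 → sign +
step 4: row/col 4 already zero → sign 0
signature = (1, 3, 1)

Answer: (1, 3, 1)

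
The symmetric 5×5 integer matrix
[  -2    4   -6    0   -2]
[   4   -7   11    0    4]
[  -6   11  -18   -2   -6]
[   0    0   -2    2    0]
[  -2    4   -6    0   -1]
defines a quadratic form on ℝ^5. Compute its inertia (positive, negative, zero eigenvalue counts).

step 0: pivot -2 → sign −
step 1: pivot 1 → sign +
step 2: pivot -1 → sign −
step 3: pivot 6 → sign +
step 4: pivot 1 → sign +
signature = (3, 2, 0)

Answer: (3, 2, 0)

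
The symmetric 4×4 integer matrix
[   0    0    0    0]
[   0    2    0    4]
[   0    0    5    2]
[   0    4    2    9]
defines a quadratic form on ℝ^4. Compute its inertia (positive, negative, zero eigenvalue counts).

Answer: (3, 0, 1)

Derivation:
step 0: pivot 2 → sign +
step 1: pivot 5 → sign +
step 2: pivot 1/5 → sign +
step 3: row/col 3 already zero → sign 0
signature = (3, 0, 1)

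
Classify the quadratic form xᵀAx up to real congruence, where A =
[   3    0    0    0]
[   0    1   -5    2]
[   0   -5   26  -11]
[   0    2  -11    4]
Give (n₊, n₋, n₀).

step 0: pivot 3 → sign +
step 1: pivot 1 → sign +
step 2: pivot 1 → sign +
step 3: pivot -1 → sign −
signature = (3, 1, 0)

Answer: (3, 1, 0)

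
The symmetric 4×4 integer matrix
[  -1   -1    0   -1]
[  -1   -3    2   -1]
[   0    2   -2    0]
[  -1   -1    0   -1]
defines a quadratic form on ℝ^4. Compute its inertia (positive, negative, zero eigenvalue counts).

Answer: (0, 2, 2)

Derivation:
step 0: pivot -1 → sign −
step 1: pivot -2 → sign −
step 2: row/col 2 already zero → sign 0
step 3: row/col 3 already zero → sign 0
signature = (0, 2, 2)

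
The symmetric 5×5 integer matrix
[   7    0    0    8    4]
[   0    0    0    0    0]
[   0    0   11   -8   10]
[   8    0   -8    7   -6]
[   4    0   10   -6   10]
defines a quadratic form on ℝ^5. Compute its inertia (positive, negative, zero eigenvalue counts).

step 0: pivot 7 → sign +
step 1: pivot 11 → sign +
step 2: pivot -613/77 → sign −
step 3: pivot -6/613 → sign −
step 4: row/col 4 already zero → sign 0
signature = (2, 2, 1)

Answer: (2, 2, 1)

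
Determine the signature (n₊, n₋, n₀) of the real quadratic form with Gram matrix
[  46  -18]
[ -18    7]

step 0: pivot 46 → sign +
step 1: pivot -1/23 → sign −
signature = (1, 1, 0)

Answer: (1, 1, 0)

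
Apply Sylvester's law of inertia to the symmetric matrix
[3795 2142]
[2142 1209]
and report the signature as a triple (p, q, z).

Answer: (1, 1, 0)

Derivation:
step 0: pivot 3795 → sign +
step 1: pivot -3/1265 → sign −
signature = (1, 1, 0)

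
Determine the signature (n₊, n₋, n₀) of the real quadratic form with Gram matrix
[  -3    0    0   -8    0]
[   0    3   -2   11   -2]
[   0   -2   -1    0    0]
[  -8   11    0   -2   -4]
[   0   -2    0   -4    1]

Answer: (3, 2, 0)

Derivation:
step 0: pivot -3 → sign −
step 1: pivot 3 → sign +
step 2: pivot -7/3 → sign −
step 3: pivot 43/21 → sign +
step 4: pivot 3/43 → sign +
signature = (3, 2, 0)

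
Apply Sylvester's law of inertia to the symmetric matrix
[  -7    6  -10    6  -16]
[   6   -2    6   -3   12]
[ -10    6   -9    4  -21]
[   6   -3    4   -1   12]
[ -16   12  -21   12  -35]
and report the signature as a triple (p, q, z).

step 0: pivot -7 → sign −
step 1: pivot 22/7 → sign +
step 2: pivot 35/11 → sign +
step 3: pivot 13/70 → sign +
step 4: pivot 6/13 → sign +
signature = (4, 1, 0)

Answer: (4, 1, 0)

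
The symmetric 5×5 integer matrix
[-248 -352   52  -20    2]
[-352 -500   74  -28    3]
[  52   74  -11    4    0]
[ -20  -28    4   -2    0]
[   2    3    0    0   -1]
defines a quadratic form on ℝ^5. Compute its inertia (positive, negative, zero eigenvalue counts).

Answer: (1, 3, 1)

Derivation:
step 0: pivot -248 → sign −
step 1: pivot -12/31 → sign −
step 2: pivot -11/12 → sign −
step 3: pivot 3/11 → sign +
step 4: row/col 4 already zero → sign 0
signature = (1, 3, 1)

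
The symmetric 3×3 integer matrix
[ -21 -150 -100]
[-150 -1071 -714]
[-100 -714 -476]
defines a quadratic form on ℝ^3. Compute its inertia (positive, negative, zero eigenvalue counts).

Answer: (1, 1, 1)

Derivation:
step 0: pivot -21 → sign −
step 1: pivot 3/7 → sign +
step 2: row/col 2 already zero → sign 0
signature = (1, 1, 1)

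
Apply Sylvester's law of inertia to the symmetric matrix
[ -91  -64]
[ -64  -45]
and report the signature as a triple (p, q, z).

Answer: (1, 1, 0)

Derivation:
step 0: pivot -91 → sign −
step 1: pivot 1/91 → sign +
signature = (1, 1, 0)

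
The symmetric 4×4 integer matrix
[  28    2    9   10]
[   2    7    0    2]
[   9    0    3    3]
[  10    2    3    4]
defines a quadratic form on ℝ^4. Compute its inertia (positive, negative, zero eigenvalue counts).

step 0: pivot 28 → sign +
step 1: pivot 48/7 → sign +
step 2: pivot 3/64 → sign +
step 3: row/col 3 already zero → sign 0
signature = (3, 0, 1)

Answer: (3, 0, 1)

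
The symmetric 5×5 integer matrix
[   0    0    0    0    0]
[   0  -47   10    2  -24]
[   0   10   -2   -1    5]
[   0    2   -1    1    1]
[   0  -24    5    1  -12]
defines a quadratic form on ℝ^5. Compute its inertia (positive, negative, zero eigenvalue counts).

step 0: pivot -47 → sign −
step 1: pivot 6/47 → sign +
step 2: pivot -3/2 → sign −
step 3: pivot 1/3 → sign +
step 4: row/col 4 already zero → sign 0
signature = (2, 2, 1)

Answer: (2, 2, 1)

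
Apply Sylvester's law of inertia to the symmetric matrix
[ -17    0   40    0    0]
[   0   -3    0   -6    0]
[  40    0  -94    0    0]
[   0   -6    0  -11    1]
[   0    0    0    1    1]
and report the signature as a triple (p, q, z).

Answer: (2, 2, 1)

Derivation:
step 0: pivot -17 → sign −
step 1: pivot -3 → sign −
step 2: pivot 2/17 → sign +
step 3: pivot 1 → sign +
step 4: row/col 4 already zero → sign 0
signature = (2, 2, 1)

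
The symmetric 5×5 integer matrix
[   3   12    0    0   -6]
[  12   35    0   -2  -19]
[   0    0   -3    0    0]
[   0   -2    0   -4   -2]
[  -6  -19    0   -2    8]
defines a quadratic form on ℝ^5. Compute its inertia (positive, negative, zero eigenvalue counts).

step 0: pivot 3 → sign +
step 1: pivot -13 → sign −
step 2: pivot -3 → sign −
step 3: pivot -48/13 → sign −
step 4: row/col 4 already zero → sign 0
signature = (1, 3, 1)

Answer: (1, 3, 1)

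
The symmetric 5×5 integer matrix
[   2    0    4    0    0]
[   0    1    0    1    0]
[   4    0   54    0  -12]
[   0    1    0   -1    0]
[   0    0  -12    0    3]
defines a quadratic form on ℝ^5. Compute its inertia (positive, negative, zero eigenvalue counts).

step 0: pivot 2 → sign +
step 1: pivot 1 → sign +
step 2: pivot 46 → sign +
step 3: pivot -2 → sign −
step 4: pivot -3/23 → sign −
signature = (3, 2, 0)

Answer: (3, 2, 0)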